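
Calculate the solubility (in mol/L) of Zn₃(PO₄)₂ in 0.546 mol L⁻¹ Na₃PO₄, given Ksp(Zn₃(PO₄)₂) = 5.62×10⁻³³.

Zn₃(PO₄)₂(s) ⇌ 3 Zn²⁺(aq) + 2 PO₄³⁻(aq)
With PO₄³⁻ already at 0.546 mol L⁻¹ and s small, take [PO₄³⁻] ≈ 0.546 mol L⁻¹ and [Zn²⁺] = 3s.
Ksp = [Zn²⁺]^3[PO₄³⁻]^2 = (3s)^3(0.546)^2
(3s)^3 = 5.62×10⁻³³ / (0.546)^2 = 1.89×10⁻³²
s = 8.87×10⁻¹² mol L⁻¹

8.87×10⁻¹² M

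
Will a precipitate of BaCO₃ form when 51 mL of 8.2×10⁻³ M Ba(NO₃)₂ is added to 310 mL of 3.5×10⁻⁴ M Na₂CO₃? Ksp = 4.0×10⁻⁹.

Yes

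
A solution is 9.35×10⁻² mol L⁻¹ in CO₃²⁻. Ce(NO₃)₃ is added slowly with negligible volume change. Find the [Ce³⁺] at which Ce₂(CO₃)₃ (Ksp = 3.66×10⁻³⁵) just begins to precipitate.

Each salt precipitates once Q = Ksp for that salt.
Ce₂(CO₃)₃(s) ⇌ 2 Ce³⁺(aq) + 3 CO₃²⁻(aq)
Ksp = [Ce³⁺]^2[CO₃²⁻]^3 = [Ce³⁺]^2(9.35×10⁻²)^3
[Ce³⁺]^2 = 3.66×10⁻³⁵ / (9.35×10⁻²)^3 = 4.48×10⁻³²
[Ce³⁺] = 2.12×10⁻¹⁶ mol L⁻¹

2.12×10⁻¹⁶ M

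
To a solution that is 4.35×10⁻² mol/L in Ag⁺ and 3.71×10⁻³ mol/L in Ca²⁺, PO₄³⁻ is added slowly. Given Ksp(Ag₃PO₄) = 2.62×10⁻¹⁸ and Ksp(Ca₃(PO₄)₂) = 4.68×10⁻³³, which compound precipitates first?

A salt starts to precipitate once the ion product Q reaches its Ksp.
For Ag₃PO₄: [PO₄³⁻] = (Ksp/[Ag⁺]^3) = 3.18×10⁻¹⁴ mol/L
For Ca₃(PO₄)₂: [PO₄³⁻] = (Ksp/[Ca²⁺]^3)^(1/2) = 3.03×10⁻¹³ mol/L
Ag₃PO₄ requires the lower [PO₄³⁻], so it precipitates first.

Ag₃PO₄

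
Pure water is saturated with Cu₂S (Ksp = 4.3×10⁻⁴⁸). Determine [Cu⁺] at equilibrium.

2.0×10⁻¹⁶ M

Cu₂S(s) ⇌ 2 Cu⁺(aq) + S²⁻(aq)
Call the molar solubility s, so that [Cu⁺] = 2s and [S²⁻] = s.
Ksp = [Cu⁺]^2[S²⁻] = (2s)^2 · s = 4s^3 = 4.3×10⁻⁴⁸
s = 1.0×10⁻¹⁶ M
[Cu⁺] = 2s = 2.0×10⁻¹⁶ M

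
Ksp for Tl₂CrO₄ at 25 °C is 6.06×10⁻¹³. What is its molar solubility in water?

5.33×10⁻⁵ M

Tl₂CrO₄(s) ⇌ 2 Tl⁺(aq) + CrO₄²⁻(aq)
Let s be the molar solubility. Then [Tl⁺] = 2s and [CrO₄²⁻] = s.
Ksp = [Tl⁺]^2[CrO₄²⁻] = (2s)^2 · s = 4s^3
4s^3 = 6.06×10⁻¹³  ⇒  s^3 = 1.52×10⁻¹³
Taking the 3rd root, s = 5.33×10⁻⁵ mol/L.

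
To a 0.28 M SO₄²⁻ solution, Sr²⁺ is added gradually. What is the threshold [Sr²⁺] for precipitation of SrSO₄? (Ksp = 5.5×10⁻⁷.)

2.0×10⁻⁶ M

Each salt precipitates once Q = Ksp for that salt.
SrSO₄(s) ⇌ Sr²⁺(aq) + SO₄²⁻(aq)
Ksp = [Sr²⁺][SO₄²⁻] = [Sr²⁺](0.28)
[Sr²⁺] = 5.5×10⁻⁷ / (0.28) = 2.0×10⁻⁶
[Sr²⁺] = 2.0×10⁻⁶ M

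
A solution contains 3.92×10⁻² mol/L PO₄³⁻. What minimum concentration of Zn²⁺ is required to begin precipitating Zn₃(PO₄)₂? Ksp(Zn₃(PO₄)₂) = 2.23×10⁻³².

A salt starts to precipitate once the ion product Q reaches its Ksp.
Zn₃(PO₄)₂(s) ⇌ 3 Zn²⁺(aq) + 2 PO₄³⁻(aq)
Ksp = [Zn²⁺]^3[PO₄³⁻]^2 = [Zn²⁺]^3(3.92×10⁻²)^2
[Zn²⁺]^3 = 2.23×10⁻³² / (3.92×10⁻²)^2 = 1.45×10⁻²⁹
[Zn²⁺] = 2.44×10⁻¹⁰ mol/L

2.44×10⁻¹⁰ M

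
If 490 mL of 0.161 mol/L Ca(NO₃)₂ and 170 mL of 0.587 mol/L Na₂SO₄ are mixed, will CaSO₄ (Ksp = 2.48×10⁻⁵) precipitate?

Yes

The combined volume is 660 mL.
[Ca²⁺] = (0.161)(490)/660 = 0.120 mol/L
[SO₄²⁻] = (0.587)(170)/660 = 0.151 mol/L
Q = [Ca²⁺][SO₄²⁻] = 1.81×10⁻²
Since Q (1.81×10⁻²) exceeds Ksp (2.48×10⁻⁵), CaSO₄ will precipitate.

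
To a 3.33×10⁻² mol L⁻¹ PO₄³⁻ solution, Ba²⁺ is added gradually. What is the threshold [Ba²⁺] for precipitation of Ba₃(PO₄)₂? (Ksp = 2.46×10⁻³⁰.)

The threshold for precipitation is Q = Ksp.
Ba₃(PO₄)₂(s) ⇌ 3 Ba²⁺(aq) + 2 PO₄³⁻(aq)
Ksp = [Ba²⁺]^3[PO₄³⁻]^2 = [Ba²⁺]^3(3.33×10⁻²)^2
[Ba²⁺]^3 = 2.46×10⁻³⁰ / (3.33×10⁻²)^2 = 2.22×10⁻²⁷
[Ba²⁺] = 1.30×10⁻⁹ mol L⁻¹

1.30×10⁻⁹ M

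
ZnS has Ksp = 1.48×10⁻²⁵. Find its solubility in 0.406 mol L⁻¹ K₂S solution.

ZnS(s) ⇌ Zn²⁺(aq) + S²⁻(aq)
S²⁻ is already present at 0.406 mol L⁻¹. If s mol/L of ZnS dissolves, [Zn²⁺] = s while [S²⁻] ≈ 0.406 mol L⁻¹.
Ksp = [Zn²⁺][S²⁻] = s(0.406)
s = 1.48×10⁻²⁵ / (0.406) = 3.65×10⁻²⁵
s = 3.65×10⁻²⁵ mol L⁻¹

3.65×10⁻²⁵ M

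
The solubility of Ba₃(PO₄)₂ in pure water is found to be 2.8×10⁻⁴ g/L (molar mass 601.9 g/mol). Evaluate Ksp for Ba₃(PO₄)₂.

Ksp = 2.4×10⁻³⁰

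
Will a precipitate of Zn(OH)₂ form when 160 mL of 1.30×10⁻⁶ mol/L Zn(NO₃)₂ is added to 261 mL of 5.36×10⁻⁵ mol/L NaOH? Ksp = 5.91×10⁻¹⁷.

Yes

Total volume after mixing = 160 + 261 = 421 mL.
[Zn²⁺] = (1.30×10⁻⁶)(160)/421 = 4.94×10⁻⁷ mol/L
[OH⁻] = (5.36×10⁻⁵)(261)/421 = 3.32×10⁻⁵ mol/L
Q = [Zn²⁺][OH⁻]^2 = 5.46×10⁻¹⁶
Since Q (5.46×10⁻¹⁶) exceeds Ksp (5.91×10⁻¹⁷), Zn(OH)₂ will precipitate.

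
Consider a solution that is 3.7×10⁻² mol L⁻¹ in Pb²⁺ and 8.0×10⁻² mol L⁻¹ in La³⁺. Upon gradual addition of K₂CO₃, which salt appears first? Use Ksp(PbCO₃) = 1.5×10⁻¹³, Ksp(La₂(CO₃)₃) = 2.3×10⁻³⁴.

PbCO₃

Precipitation begins when Q = Ksp.
For PbCO₃: [CO₃²⁻] = (Ksp/[Pb²⁺]) = 4.1×10⁻¹² mol L⁻¹
For La₂(CO₃)₃: [CO₃²⁻] = (Ksp/[La³⁺]^2)^(1/3) = 3.3×10⁻¹¹ mol L⁻¹
Since PbCO₃ needs less CO₃²⁻ to reach saturation, it precipitates first.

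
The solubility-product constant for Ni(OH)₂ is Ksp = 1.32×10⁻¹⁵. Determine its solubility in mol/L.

6.91×10⁻⁶ M

Ni(OH)₂(s) ⇌ Ni²⁺(aq) + 2 OH⁻(aq)
For each mole of Ni(OH)₂ that dissolves per liter, [Ni²⁺] = s and [OH⁻] = 2s; let s denote this solubility.
Ksp = [Ni²⁺][OH⁻]^2 = s · (2s)^2 = 4s^3
4s^3 = 1.32×10⁻¹⁵  ⇒  s^3 = 3.30×10⁻¹⁶
Taking the 3rd root, s = 6.91×10⁻⁶ M.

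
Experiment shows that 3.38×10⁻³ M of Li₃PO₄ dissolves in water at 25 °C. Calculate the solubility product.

Li₃PO₄(s) ⇌ 3 Li⁺(aq) + PO₄³⁻(aq)
With molar solubility s: [Li⁺] = 3s, [PO₄³⁻] = s.
Ksp = [Li⁺]^3[PO₄³⁻] = (3s)^3 · s = 27s^4
Ksp = 27 × (3.38×10⁻³)^4 = 3.52×10⁻⁹

Ksp = 3.52×10⁻⁹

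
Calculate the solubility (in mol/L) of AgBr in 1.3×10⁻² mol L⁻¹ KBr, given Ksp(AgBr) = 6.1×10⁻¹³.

AgBr(s) ⇌ Ag⁺(aq) + Br⁻(aq)
Br⁻ is already present at 1.3×10⁻² mol L⁻¹. If s mol/L of AgBr dissolves, [Ag⁺] = s while [Br⁻] ≈ 1.3×10⁻² mol L⁻¹.
Ksp = [Ag⁺][Br⁻] = s(1.3×10⁻²)
s = 6.1×10⁻¹³ / (1.3×10⁻²) = 4.7×10⁻¹¹
s = 4.7×10⁻¹¹ mol L⁻¹

4.7×10⁻¹¹ M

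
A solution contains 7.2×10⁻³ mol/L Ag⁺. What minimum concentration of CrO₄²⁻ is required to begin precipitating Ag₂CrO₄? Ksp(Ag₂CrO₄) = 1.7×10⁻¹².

A salt starts to precipitate once the ion product Q reaches its Ksp.
Ag₂CrO₄(s) ⇌ 2 Ag⁺(aq) + CrO₄²⁻(aq)
Ksp = [Ag⁺]^2[CrO₄²⁻] = [CrO₄²⁻](7.2×10⁻³)^2
[CrO₄²⁻] = 1.7×10⁻¹² / (7.2×10⁻³)^2 = 3.3×10⁻⁸
[CrO₄²⁻] = 3.3×10⁻⁸ mol/L

3.3×10⁻⁸ M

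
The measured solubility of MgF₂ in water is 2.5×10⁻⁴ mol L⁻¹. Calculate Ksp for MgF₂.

MgF₂(s) ⇌ Mg²⁺(aq) + 2 F⁻(aq)
Call the molar solubility s, so that [Mg²⁺] = s and [F⁻] = 2s.
Ksp = [Mg²⁺][F⁻]^2 = s · (2s)^2 = 4s^3
Ksp = 4 × (2.5×10⁻⁴)^3 = 6.3×10⁻¹¹

Ksp = 6.3×10⁻¹¹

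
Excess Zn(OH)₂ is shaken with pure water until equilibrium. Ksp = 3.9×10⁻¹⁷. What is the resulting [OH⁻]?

4.3×10⁻⁶ M

Zn(OH)₂(s) ⇌ Zn²⁺(aq) + 2 OH⁻(aq)
Call the molar solubility s, so that [Zn²⁺] = s and [OH⁻] = 2s.
Ksp = [Zn²⁺][OH⁻]^2 = s · (2s)^2 = 4s^3 = 3.9×10⁻¹⁷
s = 2.1×10⁻⁶ M
[OH⁻] = 2s = 4.3×10⁻⁶ M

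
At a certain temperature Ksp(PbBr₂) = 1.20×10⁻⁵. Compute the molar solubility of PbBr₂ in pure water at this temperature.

PbBr₂(s) ⇌ Pb²⁺(aq) + 2 Br⁻(aq)
With molar solubility s: [Pb²⁺] = s, [Br⁻] = 2s.
Ksp = [Pb²⁺][Br⁻]^2 = s · (2s)^2 = 4s^3
4s^3 = 1.20×10⁻⁵  ⇒  s^3 = 3.00×10⁻⁶
s = 1.44×10⁻² mol L⁻¹

1.44×10⁻² M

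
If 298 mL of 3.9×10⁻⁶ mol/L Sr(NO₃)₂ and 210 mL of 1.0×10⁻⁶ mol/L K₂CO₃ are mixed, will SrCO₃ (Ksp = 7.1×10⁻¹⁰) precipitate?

No

After mixing, V = 298 mL + 210 mL = 508 mL.
[Sr²⁺] = (3.9×10⁻⁶)(298)/508 = 2.3×10⁻⁶ mol/L
[CO₃²⁻] = (1.0×10⁻⁶)(210)/508 = 4.1×10⁻⁷ mol/L
Q = [Sr²⁺][CO₃²⁻] = 9.5×10⁻¹³
Q = 9.5×10⁻¹³ < Ksp = 7.1×10⁻¹⁰, so the solution is unsaturated and no precipitate forms.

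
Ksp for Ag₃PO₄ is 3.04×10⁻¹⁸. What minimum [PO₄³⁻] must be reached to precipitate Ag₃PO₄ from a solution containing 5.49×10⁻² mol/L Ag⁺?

1.84×10⁻¹⁴ M

The threshold for precipitation is Q = Ksp.
Ag₃PO₄(s) ⇌ 3 Ag⁺(aq) + PO₄³⁻(aq)
Ksp = [Ag⁺]^3[PO₄³⁻] = [PO₄³⁻](5.49×10⁻²)^3
[PO₄³⁻] = 3.04×10⁻¹⁸ / (5.49×10⁻²)^3 = 1.84×10⁻¹⁴
[PO₄³⁻] = 1.84×10⁻¹⁴ mol/L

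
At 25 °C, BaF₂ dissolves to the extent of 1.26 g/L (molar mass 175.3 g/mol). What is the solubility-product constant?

Molar solubility s = (1.26 g/L) / (175.3 g/mol) = 7.1877×10⁻³ mol/L
BaF₂(s) ⇌ Ba²⁺(aq) + 2 F⁻(aq)
With molar solubility s: [Ba²⁺] = s, [F⁻] = 2s.
Ksp = [Ba²⁺][F⁻]^2 = s · (2s)^2 = 4s^3
Ksp = 4 × (7.1877×10⁻³)^3 = 1.49×10⁻⁶

Ksp = 1.49×10⁻⁶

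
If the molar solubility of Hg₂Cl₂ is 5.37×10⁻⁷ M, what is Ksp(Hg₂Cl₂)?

Ksp = 6.19×10⁻¹⁹

Hg₂Cl₂(s) ⇌ Hg₂²⁺(aq) + 2 Cl⁻(aq)
With molar solubility s: [Hg₂²⁺] = s, [Cl⁻] = 2s.
Ksp = [Hg₂²⁺][Cl⁻]^2 = s · (2s)^2 = 4s^3
Ksp = 4 × (5.37×10⁻⁷)^3 = 6.19×10⁻¹⁹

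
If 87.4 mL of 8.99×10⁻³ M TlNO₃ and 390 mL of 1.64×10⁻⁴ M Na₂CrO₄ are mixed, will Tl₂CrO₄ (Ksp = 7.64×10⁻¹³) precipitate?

After mixing, V = 87.4 mL + 390 mL = 477.4 mL.
[Tl⁺] = (8.99×10⁻³)(87.4)/477.4 = 1.65×10⁻³ M
[CrO₄²⁻] = (1.64×10⁻⁴)(390)/477.4 = 1.34×10⁻⁴ M
Q = [Tl⁺]^2[CrO₄²⁻] = 3.63×10⁻¹⁰
Since Q (3.63×10⁻¹⁰) exceeds Ksp (7.64×10⁻¹³), Tl₂CrO₄ will precipitate.

Yes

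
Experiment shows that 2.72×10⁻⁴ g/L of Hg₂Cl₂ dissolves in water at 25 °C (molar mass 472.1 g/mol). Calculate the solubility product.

Molar solubility s = (2.72×10⁻⁴ g/L) / (472.1 g/mol) = 5.7615×10⁻⁷ mol/L
Hg₂Cl₂(s) ⇌ Hg₂²⁺(aq) + 2 Cl⁻(aq)
Call the molar solubility s, so that [Hg₂²⁺] = s and [Cl⁻] = 2s.
Ksp = [Hg₂²⁺][Cl⁻]^2 = s · (2s)^2 = 4s^3
Ksp = 4 × (5.7615×10⁻⁷)^3 = 7.65×10⁻¹⁹

Ksp = 7.65×10⁻¹⁹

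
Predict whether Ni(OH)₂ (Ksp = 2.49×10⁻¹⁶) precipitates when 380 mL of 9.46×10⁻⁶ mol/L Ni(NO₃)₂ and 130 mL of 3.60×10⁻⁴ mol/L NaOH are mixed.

Yes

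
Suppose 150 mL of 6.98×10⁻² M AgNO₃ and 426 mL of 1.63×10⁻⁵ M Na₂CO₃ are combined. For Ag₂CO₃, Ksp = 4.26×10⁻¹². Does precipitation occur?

Yes

Total volume after mixing = 150 + 426 = 576 mL.
[Ag⁺] = (6.98×10⁻²)(150)/576 = 1.82×10⁻² M
[CO₃²⁻] = (1.63×10⁻⁵)(426)/576 = 1.21×10⁻⁵ M
Q = [Ag⁺]^2[CO₃²⁻] = 3.98×10⁻⁹
Q = 3.98×10⁻⁹ > Ksp = 4.26×10⁻¹², so the solution is supersaturated and Ag₂CO₃ precipitates.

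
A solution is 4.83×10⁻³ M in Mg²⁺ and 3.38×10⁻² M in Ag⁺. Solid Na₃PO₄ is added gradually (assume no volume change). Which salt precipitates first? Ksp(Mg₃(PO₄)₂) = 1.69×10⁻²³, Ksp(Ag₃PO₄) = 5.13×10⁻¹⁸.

Precipitation begins when Q = Ksp.
For Mg₃(PO₄)₂: [PO₄³⁻] = (Ksp/[Mg²⁺]^3)^(1/2) = 1.22×10⁻⁸ M
For Ag₃PO₄: [PO₄³⁻] = (Ksp/[Ag⁺]^3) = 1.33×10⁻¹³ M
Ag₃PO₄ requires the lower [PO₄³⁻], so it precipitates first.

Ag₃PO₄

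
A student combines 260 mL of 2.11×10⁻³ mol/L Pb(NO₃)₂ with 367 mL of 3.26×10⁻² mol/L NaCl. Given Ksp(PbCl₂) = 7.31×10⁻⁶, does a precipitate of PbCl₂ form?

No

After mixing, V = 260 mL + 367 mL = 627 mL.
[Pb²⁺] = (2.11×10⁻³)(260)/627 = 8.75×10⁻⁴ mol/L
[Cl⁻] = (3.26×10⁻²)(367)/627 = 1.91×10⁻² mol/L
Q = [Pb²⁺][Cl⁻]^2 = 3.19×10⁻⁷
Q = 3.19×10⁻⁷ < Ksp = 7.31×10⁻⁶, so the solution is unsaturated and no precipitate forms.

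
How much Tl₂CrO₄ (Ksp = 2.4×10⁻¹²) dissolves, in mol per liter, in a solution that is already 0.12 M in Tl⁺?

Tl₂CrO₄(s) ⇌ 2 Tl⁺(aq) + CrO₄²⁻(aq)
Tl⁺ is already present at 0.12 M. If s mol/L of Tl₂CrO₄ dissolves, [CrO₄²⁻] = s while [Tl⁺] ≈ 0.12 M.
Ksp = [Tl⁺]^2[CrO₄²⁻] = (0.12)^2s
s = 2.4×10⁻¹² / (0.12)^2 = 1.7×10⁻¹⁰
s = 1.7×10⁻¹⁰ M

1.7×10⁻¹⁰ M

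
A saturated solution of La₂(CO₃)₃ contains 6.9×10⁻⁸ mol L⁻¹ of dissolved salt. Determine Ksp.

La₂(CO₃)₃(s) ⇌ 2 La³⁺(aq) + 3 CO₃²⁻(aq)
For each mole of La₂(CO₃)₃ that dissolves per liter, [La³⁺] = 2s and [CO₃²⁻] = 3s; let s denote this solubility.
Ksp = [La³⁺]^2[CO₃²⁻]^3 = (2s)^2 · (3s)^3 = 108s^5
Ksp = 108 × (6.9×10⁻⁸)^5 = 1.7×10⁻³⁴

Ksp = 1.7×10⁻³⁴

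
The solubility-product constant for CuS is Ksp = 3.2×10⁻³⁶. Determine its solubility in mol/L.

1.8×10⁻¹⁸ M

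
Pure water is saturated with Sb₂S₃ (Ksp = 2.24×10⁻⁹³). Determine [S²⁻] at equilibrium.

Sb₂S₃(s) ⇌ 2 Sb³⁺(aq) + 3 S²⁻(aq)
With molar solubility s: [Sb³⁺] = 2s, [S²⁻] = 3s.
Ksp = [Sb³⁺]^2[S²⁻]^3 = (2s)^2 · (3s)^3 = 108s^5 = 2.24×10⁻⁹³
s = 1.16×10⁻¹⁹ M
[S²⁻] = 3s = 3.47×10⁻¹⁹ M

3.47×10⁻¹⁹ M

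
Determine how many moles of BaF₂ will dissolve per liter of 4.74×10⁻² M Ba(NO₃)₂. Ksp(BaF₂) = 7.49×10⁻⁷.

BaF₂(s) ⇌ Ba²⁺(aq) + 2 F⁻(aq)
With Ba²⁺ already at 4.74×10⁻² M and s small, take [Ba²⁺] ≈ 4.74×10⁻² M and [F⁻] = 2s.
Ksp = [Ba²⁺][F⁻]^2 = (4.74×10⁻²)(2s)^2
(2s)^2 = 7.49×10⁻⁷ / (4.74×10⁻²) = 1.58×10⁻⁵
s = 1.99×10⁻³ M

1.99×10⁻³ M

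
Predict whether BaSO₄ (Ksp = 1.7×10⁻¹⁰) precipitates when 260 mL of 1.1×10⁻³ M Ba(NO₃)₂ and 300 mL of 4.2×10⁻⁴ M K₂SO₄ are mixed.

Yes

After mixing, V = 260 mL + 300 mL = 560 mL.
[Ba²⁺] = (1.1×10⁻³)(260)/560 = 5.1×10⁻⁴ M
[SO₄²⁻] = (4.2×10⁻⁴)(300)/560 = 2.3×10⁻⁴ M
Q = [Ba²⁺][SO₄²⁻] = 1.1×10⁻⁷
Because Q > Ksp (1.1×10⁻⁷ vs 1.7×10⁻¹⁰), a precipitate of BaSO₄ forms.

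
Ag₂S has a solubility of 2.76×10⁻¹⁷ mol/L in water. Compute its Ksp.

Ksp = 8.41×10⁻⁵⁰

Ag₂S(s) ⇌ 2 Ag⁺(aq) + S²⁻(aq)
Let s be the molar solubility. Then [Ag⁺] = 2s and [S²⁻] = s.
Ksp = [Ag⁺]^2[S²⁻] = (2s)^2 · s = 4s^3
Ksp = 4 × (2.76×10⁻¹⁷)^3 = 8.41×10⁻⁵⁰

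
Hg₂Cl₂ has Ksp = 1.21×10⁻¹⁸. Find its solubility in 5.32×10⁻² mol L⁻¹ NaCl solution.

4.28×10⁻¹⁶ M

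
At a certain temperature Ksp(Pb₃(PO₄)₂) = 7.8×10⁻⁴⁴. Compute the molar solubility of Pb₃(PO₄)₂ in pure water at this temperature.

9.4×10⁻¹⁰ M

Pb₃(PO₄)₂(s) ⇌ 3 Pb²⁺(aq) + 2 PO₄³⁻(aq)
Call the molar solubility s, so that [Pb²⁺] = 3s and [PO₄³⁻] = 2s.
Ksp = [Pb²⁺]^3[PO₄³⁻]^2 = (3s)^3 · (2s)^2 = 108s^5
108s^5 = 7.8×10⁻⁴⁴  ⇒  s^5 = 7.2×10⁻⁴⁶
s = (7.2×10⁻⁴⁶)^(1/5) = 9.4×10⁻¹⁰ mol/L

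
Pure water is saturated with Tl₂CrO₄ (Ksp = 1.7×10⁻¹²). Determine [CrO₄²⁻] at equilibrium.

7.5×10⁻⁵ M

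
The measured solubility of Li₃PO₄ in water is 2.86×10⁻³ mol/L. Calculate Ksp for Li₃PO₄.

Ksp = 1.81×10⁻⁹

Li₃PO₄(s) ⇌ 3 Li⁺(aq) + PO₄³⁻(aq)
If s mol/L of Li₃PO₄ dissolves, [Li⁺] = 3s and [PO₄³⁻] = s.
Ksp = [Li⁺]^3[PO₄³⁻] = (3s)^3 · s = 27s^4
Ksp = 27 × (2.86×10⁻³)^4 = 1.81×10⁻⁹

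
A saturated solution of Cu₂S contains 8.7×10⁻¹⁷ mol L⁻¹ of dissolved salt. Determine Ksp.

Cu₂S(s) ⇌ 2 Cu⁺(aq) + S²⁻(aq)
For each mole of Cu₂S that dissolves per liter, [Cu⁺] = 2s and [S²⁻] = s; let s denote this solubility.
Ksp = [Cu⁺]^2[S²⁻] = (2s)^2 · s = 4s^3
Ksp = 4 × (8.7×10⁻¹⁷)^3 = 2.6×10⁻⁴⁸

Ksp = 2.6×10⁻⁴⁸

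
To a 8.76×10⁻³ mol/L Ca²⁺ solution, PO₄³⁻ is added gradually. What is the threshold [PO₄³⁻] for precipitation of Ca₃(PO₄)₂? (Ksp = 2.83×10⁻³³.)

Each salt precipitates once Q = Ksp for that salt.
Ca₃(PO₄)₂(s) ⇌ 3 Ca²⁺(aq) + 2 PO₄³⁻(aq)
Ksp = [Ca²⁺]^3[PO₄³⁻]^2 = [PO₄³⁻]^2(8.76×10⁻³)^3
[PO₄³⁻]^2 = 2.83×10⁻³³ / (8.76×10⁻³)^3 = 4.21×10⁻²⁷
[PO₄³⁻] = 6.49×10⁻¹⁴ mol/L

6.49×10⁻¹⁴ M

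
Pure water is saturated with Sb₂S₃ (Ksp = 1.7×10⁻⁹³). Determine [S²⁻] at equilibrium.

Sb₂S₃(s) ⇌ 2 Sb³⁺(aq) + 3 S²⁻(aq)
Let s be the molar solubility. Then [Sb³⁺] = 2s and [S²⁻] = 3s.
Ksp = [Sb³⁺]^2[S²⁻]^3 = (2s)^2 · (3s)^3 = 108s^5 = 1.7×10⁻⁹³
s = 1.1×10⁻¹⁹ M
[S²⁻] = 3s = 3.3×10⁻¹⁹ M

3.3×10⁻¹⁹ M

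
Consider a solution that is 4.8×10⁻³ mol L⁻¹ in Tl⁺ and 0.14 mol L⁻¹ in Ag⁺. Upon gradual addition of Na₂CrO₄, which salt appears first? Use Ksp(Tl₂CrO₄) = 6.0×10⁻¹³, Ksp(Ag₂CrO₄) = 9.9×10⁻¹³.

Ag₂CrO₄

Precipitation of each salt begins when its ion product equals Ksp.
For Tl₂CrO₄: [CrO₄²⁻] = (Ksp/[Tl⁺]^2) = 2.6×10⁻⁸ mol L⁻¹
For Ag₂CrO₄: [CrO₄²⁻] = (Ksp/[Ag⁺]^2) = 5.1×10⁻¹¹ mol L⁻¹
Since Ag₂CrO₄ needs less CrO₄²⁻ to reach saturation, it precipitates first.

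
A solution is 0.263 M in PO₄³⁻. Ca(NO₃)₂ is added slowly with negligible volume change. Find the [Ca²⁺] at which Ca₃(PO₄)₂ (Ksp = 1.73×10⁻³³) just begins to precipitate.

2.92×10⁻¹¹ M

Precipitation of each salt begins when its ion product equals Ksp.
Ca₃(PO₄)₂(s) ⇌ 3 Ca²⁺(aq) + 2 PO₄³⁻(aq)
Ksp = [Ca²⁺]^3[PO₄³⁻]^2 = [Ca²⁺]^3(0.263)^2
[Ca²⁺]^3 = 1.73×10⁻³³ / (0.263)^2 = 2.50×10⁻³²
[Ca²⁺] = 2.92×10⁻¹¹ M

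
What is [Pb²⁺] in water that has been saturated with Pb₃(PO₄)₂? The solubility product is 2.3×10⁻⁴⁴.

Pb₃(PO₄)₂(s) ⇌ 3 Pb²⁺(aq) + 2 PO₄³⁻(aq)
For each mole of Pb₃(PO₄)₂ that dissolves per liter, [Pb²⁺] = 3s and [PO₄³⁻] = 2s; let s denote this solubility.
Ksp = [Pb²⁺]^3[PO₄³⁻]^2 = (3s)^3 · (2s)^2 = 108s^5 = 2.3×10⁻⁴⁴
s = 7.3×10⁻¹⁰ mol L⁻¹
[Pb²⁺] = 3s = 2.2×10⁻⁹ mol L⁻¹

2.2×10⁻⁹ M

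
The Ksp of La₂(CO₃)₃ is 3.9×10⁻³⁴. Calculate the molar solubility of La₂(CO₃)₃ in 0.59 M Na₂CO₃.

2.2×10⁻¹⁷ M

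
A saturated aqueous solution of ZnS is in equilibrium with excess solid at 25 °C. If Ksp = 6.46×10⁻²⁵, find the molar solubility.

8.04×10⁻¹³ M

ZnS(s) ⇌ Zn²⁺(aq) + S²⁻(aq)
For each mole of ZnS that dissolves per liter, [Zn²⁺] = s and [S²⁻] = s; let s denote this solubility.
Ksp = [Zn²⁺][S²⁻] = s · s = s^2
s^2 = 6.46×10⁻²⁵
Taking the 2nd root, s = 8.04×10⁻¹³ M.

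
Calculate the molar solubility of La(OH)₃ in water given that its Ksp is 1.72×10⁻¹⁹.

La(OH)₃(s) ⇌ La³⁺(aq) + 3 OH⁻(aq)
Call the molar solubility s, so that [La³⁺] = s and [OH⁻] = 3s.
Ksp = [La³⁺][OH⁻]^3 = s · (3s)^3 = 27s^4
27s^4 = 1.72×10⁻¹⁹  ⇒  s^4 = 6.37×10⁻²¹
s = (6.37×10⁻²¹)^(1/4) = 8.93×10⁻⁶ mol/L

8.93×10⁻⁶ M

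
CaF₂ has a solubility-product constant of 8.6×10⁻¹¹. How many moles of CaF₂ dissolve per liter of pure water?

CaF₂(s) ⇌ Ca²⁺(aq) + 2 F⁻(aq)
For each mole of CaF₂ that dissolves per liter, [Ca²⁺] = s and [F⁻] = 2s; let s denote this solubility.
Ksp = [Ca²⁺][F⁻]^2 = s · (2s)^2 = 4s^3
4s^3 = 8.6×10⁻¹¹  ⇒  s^3 = 2.2×10⁻¹¹
Taking the 3rd root, s = 2.8×10⁻⁴ M.

2.8×10⁻⁴ M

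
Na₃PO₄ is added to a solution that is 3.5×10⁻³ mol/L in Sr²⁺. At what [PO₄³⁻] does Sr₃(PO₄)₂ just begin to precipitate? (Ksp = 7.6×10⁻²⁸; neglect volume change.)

A salt starts to precipitate once the ion product Q reaches its Ksp.
Sr₃(PO₄)₂(s) ⇌ 3 Sr²⁺(aq) + 2 PO₄³⁻(aq)
Ksp = [Sr²⁺]^3[PO₄³⁻]^2 = [PO₄³⁻]^2(3.5×10⁻³)^3
[PO₄³⁻]^2 = 7.6×10⁻²⁸ / (3.5×10⁻³)^3 = 1.8×10⁻²⁰
[PO₄³⁻] = 1.3×10⁻¹⁰ mol/L

1.3×10⁻¹⁰ M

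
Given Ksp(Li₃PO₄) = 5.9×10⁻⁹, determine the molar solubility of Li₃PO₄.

3.8×10⁻³ M

Li₃PO₄(s) ⇌ 3 Li⁺(aq) + PO₄³⁻(aq)
For each mole of Li₃PO₄ that dissolves per liter, [Li⁺] = 3s and [PO₄³⁻] = s; let s denote this solubility.
Ksp = [Li⁺]^3[PO₄³⁻] = (3s)^3 · s = 27s^4
27s^4 = 5.9×10⁻⁹  ⇒  s^4 = 2.2×10⁻¹⁰
s = (2.2×10⁻¹⁰)^(1/4) = 3.8×10⁻³ mol/L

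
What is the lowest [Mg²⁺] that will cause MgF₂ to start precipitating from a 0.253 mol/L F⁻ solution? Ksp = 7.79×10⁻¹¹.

Precipitation begins when Q = Ksp.
MgF₂(s) ⇌ Mg²⁺(aq) + 2 F⁻(aq)
Ksp = [Mg²⁺][F⁻]^2 = [Mg²⁺](0.253)^2
[Mg²⁺] = 7.79×10⁻¹¹ / (0.253)^2 = 1.22×10⁻⁹
[Mg²⁺] = 1.22×10⁻⁹ mol/L

1.22×10⁻⁹ M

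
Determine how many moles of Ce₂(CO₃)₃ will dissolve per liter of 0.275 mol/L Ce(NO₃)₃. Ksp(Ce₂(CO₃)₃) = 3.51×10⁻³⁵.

2.58×10⁻¹² M

Ce₂(CO₃)₃(s) ⇌ 2 Ce³⁺(aq) + 3 CO₃²⁻(aq)
Ce³⁺ is already present at 0.275 mol/L. If s mol/L of Ce₂(CO₃)₃ dissolves, [CO₃²⁻] = 3s while [Ce³⁺] ≈ 0.275 mol/L.
Ksp = [Ce³⁺]^2[CO₃²⁻]^3 = (0.275)^2(3s)^3
(3s)^3 = 3.51×10⁻³⁵ / (0.275)^2 = 4.64×10⁻³⁴
s = 2.58×10⁻¹² mol/L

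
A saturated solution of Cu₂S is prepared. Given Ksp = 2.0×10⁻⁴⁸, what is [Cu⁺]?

Cu₂S(s) ⇌ 2 Cu⁺(aq) + S²⁻(aq)
For each mole of Cu₂S that dissolves per liter, [Cu⁺] = 2s and [S²⁻] = s; let s denote this solubility.
Ksp = [Cu⁺]^2[S²⁻] = (2s)^2 · s = 4s^3 = 2.0×10⁻⁴⁸
s = 7.9×10⁻¹⁷ mol/L
[Cu⁺] = 2s = 1.6×10⁻¹⁶ mol/L

1.6×10⁻¹⁶ M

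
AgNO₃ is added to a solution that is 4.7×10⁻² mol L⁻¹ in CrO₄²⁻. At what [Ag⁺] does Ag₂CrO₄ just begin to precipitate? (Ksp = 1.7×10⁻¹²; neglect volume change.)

6.0×10⁻⁶ M

Precipitation begins when Q = Ksp.
Ag₂CrO₄(s) ⇌ 2 Ag⁺(aq) + CrO₄²⁻(aq)
Ksp = [Ag⁺]^2[CrO₄²⁻] = [Ag⁺]^2(4.7×10⁻²)
[Ag⁺]^2 = 1.7×10⁻¹² / (4.7×10⁻²) = 3.6×10⁻¹¹
[Ag⁺] = 6.0×10⁻⁶ mol L⁻¹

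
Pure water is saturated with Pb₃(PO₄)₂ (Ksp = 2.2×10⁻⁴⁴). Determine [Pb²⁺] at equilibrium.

Pb₃(PO₄)₂(s) ⇌ 3 Pb²⁺(aq) + 2 PO₄³⁻(aq)
Call the molar solubility s, so that [Pb²⁺] = 3s and [PO₄³⁻] = 2s.
Ksp = [Pb²⁺]^3[PO₄³⁻]^2 = (3s)^3 · (2s)^2 = 108s^5 = 2.2×10⁻⁴⁴
s = 7.3×10⁻¹⁰ M
[Pb²⁺] = 3s = 2.2×10⁻⁹ M

2.2×10⁻⁹ M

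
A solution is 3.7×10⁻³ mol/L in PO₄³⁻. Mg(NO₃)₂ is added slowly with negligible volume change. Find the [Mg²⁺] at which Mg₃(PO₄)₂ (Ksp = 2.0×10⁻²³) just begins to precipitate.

A salt starts to precipitate once the ion product Q reaches its Ksp.
Mg₃(PO₄)₂(s) ⇌ 3 Mg²⁺(aq) + 2 PO₄³⁻(aq)
Ksp = [Mg²⁺]^3[PO₄³⁻]^2 = [Mg²⁺]^3(3.7×10⁻³)^2
[Mg²⁺]^3 = 2.0×10⁻²³ / (3.7×10⁻³)^2 = 1.5×10⁻¹⁸
[Mg²⁺] = 1.1×10⁻⁶ mol/L

1.1×10⁻⁶ M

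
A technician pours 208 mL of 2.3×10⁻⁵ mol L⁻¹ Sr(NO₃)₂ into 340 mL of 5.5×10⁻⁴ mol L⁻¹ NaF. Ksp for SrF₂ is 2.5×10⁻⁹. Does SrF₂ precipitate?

Total volume after mixing = 208 + 340 = 548 mL.
[Sr²⁺] = (2.3×10⁻⁵)(208)/548 = 8.7×10⁻⁶ mol L⁻¹
[F⁻] = (5.5×10⁻⁴)(340)/548 = 3.4×10⁻⁴ mol L⁻¹
Q = [Sr²⁺][F⁻]^2 = 1.0×10⁻¹²
Q < Ksp (1.0×10⁻¹² vs 2.5×10⁻⁹); the solution remains unsaturated and no precipitate forms.

No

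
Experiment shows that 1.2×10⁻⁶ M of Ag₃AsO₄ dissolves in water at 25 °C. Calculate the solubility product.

Ksp = 5.6×10⁻²³

Ag₃AsO₄(s) ⇌ 3 Ag⁺(aq) + AsO₄³⁻(aq)
For each mole of Ag₃AsO₄ that dissolves per liter, [Ag⁺] = 3s and [AsO₄³⁻] = s; let s denote this solubility.
Ksp = [Ag⁺]^3[AsO₄³⁻] = (3s)^3 · s = 27s^4
Ksp = 27 × (1.2×10⁻⁶)^4 = 5.6×10⁻²³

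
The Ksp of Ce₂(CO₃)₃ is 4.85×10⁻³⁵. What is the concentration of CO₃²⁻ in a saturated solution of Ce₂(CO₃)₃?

1.61×10⁻⁷ M

Ce₂(CO₃)₃(s) ⇌ 2 Ce³⁺(aq) + 3 CO₃²⁻(aq)
Call the molar solubility s, so that [Ce³⁺] = 2s and [CO₃²⁻] = 3s.
Ksp = [Ce³⁺]^2[CO₃²⁻]^3 = (2s)^2 · (3s)^3 = 108s^5 = 4.85×10⁻³⁵
s = 5.38×10⁻⁸ M
[CO₃²⁻] = 3s = 1.61×10⁻⁷ M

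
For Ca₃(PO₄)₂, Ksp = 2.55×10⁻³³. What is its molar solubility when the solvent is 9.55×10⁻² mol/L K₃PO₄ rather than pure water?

Ca₃(PO₄)₂(s) ⇌ 3 Ca²⁺(aq) + 2 PO₄³⁻(aq)
With PO₄³⁻ already at 9.55×10⁻² mol/L and s small, take [PO₄³⁻] ≈ 9.55×10⁻² mol/L and [Ca²⁺] = 3s.
Ksp = [Ca²⁺]^3[PO₄³⁻]^2 = (3s)^3(9.55×10⁻²)^2
(3s)^3 = 2.55×10⁻³³ / (9.55×10⁻²)^2 = 2.80×10⁻³¹
s = 2.18×10⁻¹¹ mol/L

2.18×10⁻¹¹ M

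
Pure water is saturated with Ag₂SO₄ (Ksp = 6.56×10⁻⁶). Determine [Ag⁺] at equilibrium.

Ag₂SO₄(s) ⇌ 2 Ag⁺(aq) + SO₄²⁻(aq)
For each mole of Ag₂SO₄ that dissolves per liter, [Ag⁺] = 2s and [SO₄²⁻] = s; let s denote this solubility.
Ksp = [Ag⁺]^2[SO₄²⁻] = (2s)^2 · s = 4s^3 = 6.56×10⁻⁶
s = 1.18×10⁻² M
[Ag⁺] = 2s = 2.36×10⁻² M

2.36×10⁻² M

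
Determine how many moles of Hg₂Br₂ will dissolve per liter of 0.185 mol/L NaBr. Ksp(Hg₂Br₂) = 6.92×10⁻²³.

2.02×10⁻²¹ M

Hg₂Br₂(s) ⇌ Hg₂²⁺(aq) + 2 Br⁻(aq)
Br⁻ is already present at 0.185 mol/L. If s mol/L of Hg₂Br₂ dissolves, [Hg₂²⁺] = s while [Br⁻] ≈ 0.185 mol/L.
Ksp = [Hg₂²⁺][Br⁻]^2 = s(0.185)^2
s = 6.92×10⁻²³ / (0.185)^2 = 2.02×10⁻²¹
s = 2.02×10⁻²¹ mol/L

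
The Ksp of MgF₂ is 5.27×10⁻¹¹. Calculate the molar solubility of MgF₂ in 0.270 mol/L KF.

7.23×10⁻¹⁰ M

MgF₂(s) ⇌ Mg²⁺(aq) + 2 F⁻(aq)
With F⁻ already at 0.270 mol/L and s small, take [F⁻] ≈ 0.270 mol/L and [Mg²⁺] = s.
Ksp = [Mg²⁺][F⁻]^2 = s(0.270)^2
s = 5.27×10⁻¹¹ / (0.270)^2 = 7.23×10⁻¹⁰
s = 7.23×10⁻¹⁰ mol/L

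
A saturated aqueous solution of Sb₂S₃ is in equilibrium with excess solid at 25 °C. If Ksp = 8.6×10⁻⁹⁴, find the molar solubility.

9.6×10⁻²⁰ M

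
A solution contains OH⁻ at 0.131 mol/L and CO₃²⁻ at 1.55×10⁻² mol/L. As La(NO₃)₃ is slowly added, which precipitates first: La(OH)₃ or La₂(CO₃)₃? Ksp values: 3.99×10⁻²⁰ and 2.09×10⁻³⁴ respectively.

La(OH)₃

Each salt precipitates once Q = Ksp for that salt.
For La(OH)₃: [La³⁺] = (Ksp/[OH⁻]^3) = 1.77×10⁻¹⁷ mol/L
For La₂(CO₃)₃: [La³⁺] = (Ksp/[CO₃²⁻]^3)^(1/2) = 7.49×10⁻¹⁵ mol/L
The smaller threshold [La³⁺] is reached first, so La(OH)₃ precipitates first.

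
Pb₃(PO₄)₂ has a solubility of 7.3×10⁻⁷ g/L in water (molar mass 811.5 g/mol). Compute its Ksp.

Ksp = 6.4×10⁻⁴⁴

Molar solubility s = (7.3×10⁻⁷ g/L) / (811.5 g/mol) = 8.996×10⁻¹⁰ mol/L
Pb₃(PO₄)₂(s) ⇌ 3 Pb²⁺(aq) + 2 PO₄³⁻(aq)
Let s be the molar solubility. Then [Pb²⁺] = 3s and [PO₄³⁻] = 2s.
Ksp = [Pb²⁺]^3[PO₄³⁻]^2 = (3s)^3 · (2s)^2 = 108s^5
Ksp = 108 × (8.996×10⁻¹⁰)^5 = 6.4×10⁻⁴⁴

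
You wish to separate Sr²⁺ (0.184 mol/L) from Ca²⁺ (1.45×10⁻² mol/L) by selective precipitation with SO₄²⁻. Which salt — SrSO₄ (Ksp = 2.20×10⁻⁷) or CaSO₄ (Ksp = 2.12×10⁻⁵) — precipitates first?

SrSO₄

Precipitation of each salt begins when its ion product equals Ksp.
For SrSO₄: [SO₄²⁻] = (Ksp/[Sr²⁺]) = 1.20×10⁻⁶ mol/L
For CaSO₄: [SO₄²⁻] = (Ksp/[Ca²⁺]) = 1.46×10⁻³ mol/L
The smaller threshold [SO₄²⁻] is reached first, so SrSO₄ precipitates first.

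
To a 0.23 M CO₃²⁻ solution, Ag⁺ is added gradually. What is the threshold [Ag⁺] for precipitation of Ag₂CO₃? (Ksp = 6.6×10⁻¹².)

5.4×10⁻⁶ M

A salt starts to precipitate once the ion product Q reaches its Ksp.
Ag₂CO₃(s) ⇌ 2 Ag⁺(aq) + CO₃²⁻(aq)
Ksp = [Ag⁺]^2[CO₃²⁻] = [Ag⁺]^2(0.23)
[Ag⁺]^2 = 6.6×10⁻¹² / (0.23) = 2.9×10⁻¹¹
[Ag⁺] = 5.4×10⁻⁶ M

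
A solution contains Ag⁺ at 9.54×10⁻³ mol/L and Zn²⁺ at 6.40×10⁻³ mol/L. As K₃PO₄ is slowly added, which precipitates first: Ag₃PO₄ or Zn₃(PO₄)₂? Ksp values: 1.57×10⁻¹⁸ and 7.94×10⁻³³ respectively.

A salt starts to precipitate once the ion product Q reaches its Ksp.
For Ag₃PO₄: [PO₄³⁻] = (Ksp/[Ag⁺]^3) = 1.81×10⁻¹² mol/L
For Zn₃(PO₄)₂: [PO₄³⁻] = (Ksp/[Zn²⁺]^3)^(1/2) = 1.74×10⁻¹³ mol/L
The smaller threshold [PO₄³⁻] is reached first, so Zn₃(PO₄)₂ precipitates first.

Zn₃(PO₄)₂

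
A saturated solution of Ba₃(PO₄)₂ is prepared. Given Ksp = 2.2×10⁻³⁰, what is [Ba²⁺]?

1.4×10⁻⁶ M

Ba₃(PO₄)₂(s) ⇌ 3 Ba²⁺(aq) + 2 PO₄³⁻(aq)
Let s be the molar solubility. Then [Ba²⁺] = 3s and [PO₄³⁻] = 2s.
Ksp = [Ba²⁺]^3[PO₄³⁻]^2 = (3s)^3 · (2s)^2 = 108s^5 = 2.2×10⁻³⁰
s = 4.6×10⁻⁷ M
[Ba²⁺] = 3s = 1.4×10⁻⁶ M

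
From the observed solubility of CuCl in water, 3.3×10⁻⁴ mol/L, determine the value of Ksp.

Ksp = 1.1×10⁻⁷

CuCl(s) ⇌ Cu⁺(aq) + Cl⁻(aq)
With molar solubility s: [Cu⁺] = s, [Cl⁻] = s.
Ksp = [Cu⁺][Cl⁻] = s · s = s^2
Ksp = (3.3×10⁻⁴)^2 = 1.1×10⁻⁷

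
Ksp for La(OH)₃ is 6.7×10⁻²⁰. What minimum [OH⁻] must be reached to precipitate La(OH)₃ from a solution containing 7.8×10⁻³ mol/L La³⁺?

2.0×10⁻⁶ M

Each salt precipitates once Q = Ksp for that salt.
La(OH)₃(s) ⇌ La³⁺(aq) + 3 OH⁻(aq)
Ksp = [La³⁺][OH⁻]^3 = [OH⁻]^3(7.8×10⁻³)
[OH⁻]^3 = 6.7×10⁻²⁰ / (7.8×10⁻³) = 8.6×10⁻¹⁸
[OH⁻] = 2.0×10⁻⁶ mol/L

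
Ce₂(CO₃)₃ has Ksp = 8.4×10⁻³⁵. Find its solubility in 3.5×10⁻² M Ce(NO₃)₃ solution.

Ce₂(CO₃)₃(s) ⇌ 2 Ce³⁺(aq) + 3 CO₃²⁻(aq)
Let s be the solubility of Ce₂(CO₃)₃ here. The common ion gives [Ce³⁺] ≈ 3.5×10⁻² M, and [CO₃²⁻] = 3s.
Ksp = [Ce³⁺]^2[CO₃²⁻]^3 = (3.5×10⁻²)^2(3s)^3
(3s)^3 = 8.4×10⁻³⁵ / (3.5×10⁻²)^2 = 6.9×10⁻³²
s = 1.4×10⁻¹¹ M

1.4×10⁻¹¹ M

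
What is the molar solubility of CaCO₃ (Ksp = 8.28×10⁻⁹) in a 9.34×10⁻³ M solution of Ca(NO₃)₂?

CaCO₃(s) ⇌ Ca²⁺(aq) + CO₃²⁻(aq)
Ca²⁺ is already present at 9.34×10⁻³ M. If s mol/L of CaCO₃ dissolves, [CO₃²⁻] = s while [Ca²⁺] ≈ 9.34×10⁻³ M.
Ksp = [Ca²⁺][CO₃²⁻] = (9.34×10⁻³)s
s = 8.28×10⁻⁹ / (9.34×10⁻³) = 8.87×10⁻⁷
s = 8.87×10⁻⁷ M

8.87×10⁻⁷ M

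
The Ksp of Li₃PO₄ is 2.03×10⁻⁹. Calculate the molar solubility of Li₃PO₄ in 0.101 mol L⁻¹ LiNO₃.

1.97×10⁻⁶ M

Li₃PO₄(s) ⇌ 3 Li⁺(aq) + PO₄³⁻(aq)
The solution already contains Li⁺ at 0.101 mol L⁻¹. Let s be the molar solubility of Li₃PO₄.
[Li⁺] ≈ 0.101 mol L⁻¹ (common ion dominates); [PO₄³⁻] = s.
Ksp = [Li⁺]^3[PO₄³⁻] = (0.101)^3s
s = 2.03×10⁻⁹ / (0.101)^3 = 1.97×10⁻⁶
s = 1.97×10⁻⁶ mol L⁻¹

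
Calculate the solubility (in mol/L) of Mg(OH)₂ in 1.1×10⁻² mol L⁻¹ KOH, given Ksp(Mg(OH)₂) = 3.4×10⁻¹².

Mg(OH)₂(s) ⇌ Mg²⁺(aq) + 2 OH⁻(aq)
Let s be the solubility of Mg(OH)₂ here. The common ion gives [OH⁻] ≈ 1.1×10⁻² mol L⁻¹, and [Mg²⁺] = s.
Ksp = [Mg²⁺][OH⁻]^2 = s(1.1×10⁻²)^2
s = 3.4×10⁻¹² / (1.1×10⁻²)^2 = 2.8×10⁻⁸
s = 2.8×10⁻⁸ mol L⁻¹

2.8×10⁻⁸ M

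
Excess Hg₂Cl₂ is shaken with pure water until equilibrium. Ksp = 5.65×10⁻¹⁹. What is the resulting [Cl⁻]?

1.04×10⁻⁶ M

Hg₂Cl₂(s) ⇌ Hg₂²⁺(aq) + 2 Cl⁻(aq)
Let s be the molar solubility. Then [Hg₂²⁺] = s and [Cl⁻] = 2s.
Ksp = [Hg₂²⁺][Cl⁻]^2 = s · (2s)^2 = 4s^3 = 5.65×10⁻¹⁹
s = 5.21×10⁻⁷ mol L⁻¹
[Cl⁻] = 2s = 1.04×10⁻⁶ mol L⁻¹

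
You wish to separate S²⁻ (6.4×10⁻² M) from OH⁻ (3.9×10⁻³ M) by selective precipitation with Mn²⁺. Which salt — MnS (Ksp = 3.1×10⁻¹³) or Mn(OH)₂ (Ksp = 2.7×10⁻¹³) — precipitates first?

Precipitation begins when Q = Ksp.
For MnS: [Mn²⁺] = (Ksp/[S²⁻]) = 4.8×10⁻¹² M
For Mn(OH)₂: [Mn²⁺] = (Ksp/[OH⁻]^2) = 1.8×10⁻⁸ M
MnS requires the lower [Mn²⁺], so it precipitates first.

MnS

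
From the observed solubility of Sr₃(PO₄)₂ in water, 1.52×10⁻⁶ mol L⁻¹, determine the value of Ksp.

Ksp = 8.76×10⁻²⁸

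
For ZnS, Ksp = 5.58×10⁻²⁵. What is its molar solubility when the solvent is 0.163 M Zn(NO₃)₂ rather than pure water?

3.42×10⁻²⁴ M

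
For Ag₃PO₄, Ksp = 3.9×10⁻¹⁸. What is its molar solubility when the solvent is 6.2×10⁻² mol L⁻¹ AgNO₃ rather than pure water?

Ag₃PO₄(s) ⇌ 3 Ag⁺(aq) + PO₄³⁻(aq)
Ag⁺ is already present at 6.2×10⁻² mol L⁻¹. If s mol/L of Ag₃PO₄ dissolves, [PO₄³⁻] = s while [Ag⁺] ≈ 6.2×10⁻² mol L⁻¹.
Ksp = [Ag⁺]^3[PO₄³⁻] = (6.2×10⁻²)^3s
s = 3.9×10⁻¹⁸ / (6.2×10⁻²)^3 = 1.6×10⁻¹⁴
s = 1.6×10⁻¹⁴ mol L⁻¹

1.6×10⁻¹⁴ M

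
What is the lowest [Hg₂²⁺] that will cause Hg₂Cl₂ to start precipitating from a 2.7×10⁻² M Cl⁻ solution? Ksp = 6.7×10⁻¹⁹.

9.2×10⁻¹⁶ M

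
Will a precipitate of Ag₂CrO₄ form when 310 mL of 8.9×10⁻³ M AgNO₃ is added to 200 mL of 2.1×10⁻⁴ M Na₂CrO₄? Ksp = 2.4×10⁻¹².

After mixing, V = 310 mL + 200 mL = 510 mL.
[Ag⁺] = (8.9×10⁻³)(310)/510 = 5.4×10⁻³ M
[CrO₄²⁻] = (2.1×10⁻⁴)(200)/510 = 8.2×10⁻⁵ M
Q = [Ag⁺]^2[CrO₄²⁻] = 2.4×10⁻⁹
Since Q (2.4×10⁻⁹) exceeds Ksp (2.4×10⁻¹²), Ag₂CrO₄ will precipitate.

Yes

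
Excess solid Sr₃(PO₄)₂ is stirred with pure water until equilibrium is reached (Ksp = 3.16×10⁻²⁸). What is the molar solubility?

Sr₃(PO₄)₂(s) ⇌ 3 Sr²⁺(aq) + 2 PO₄³⁻(aq)
Call the molar solubility s, so that [Sr²⁺] = 3s and [PO₄³⁻] = 2s.
Ksp = [Sr²⁺]^3[PO₄³⁻]^2 = (3s)^3 · (2s)^2 = 108s^5
108s^5 = 3.16×10⁻²⁸  ⇒  s^5 = 2.93×10⁻³⁰
Taking the 5th root, s = 1.24×10⁻⁶ mol/L.

1.24×10⁻⁶ M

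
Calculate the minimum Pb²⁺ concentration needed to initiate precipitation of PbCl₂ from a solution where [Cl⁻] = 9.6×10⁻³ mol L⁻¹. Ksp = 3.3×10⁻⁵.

The threshold for precipitation is Q = Ksp.
PbCl₂(s) ⇌ Pb²⁺(aq) + 2 Cl⁻(aq)
Ksp = [Pb²⁺][Cl⁻]^2 = [Pb²⁺](9.6×10⁻³)^2
[Pb²⁺] = 3.3×10⁻⁵ / (9.6×10⁻³)^2 = 0.36
[Pb²⁺] = 0.36 mol L⁻¹

0.36 M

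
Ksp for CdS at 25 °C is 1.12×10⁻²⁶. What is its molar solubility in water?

1.06×10⁻¹³ M

CdS(s) ⇌ Cd²⁺(aq) + S²⁻(aq)
With molar solubility s: [Cd²⁺] = s, [S²⁻] = s.
Ksp = [Cd²⁺][S²⁻] = s · s = s^2
s^2 = 1.12×10⁻²⁶
s = 1.06×10⁻¹³ mol/L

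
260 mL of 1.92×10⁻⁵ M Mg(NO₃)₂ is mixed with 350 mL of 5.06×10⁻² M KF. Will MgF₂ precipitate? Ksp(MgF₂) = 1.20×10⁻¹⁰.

After mixing, V = 260 mL + 350 mL = 610 mL.
[Mg²⁺] = (1.92×10⁻⁵)(260)/610 = 8.18×10⁻⁶ M
[F⁻] = (5.06×10⁻²)(350)/610 = 2.90×10⁻² M
Q = [Mg²⁺][F⁻]^2 = 6.90×10⁻⁹
Q = 6.90×10⁻⁹ > Ksp = 1.20×10⁻¹⁰, so the solution is supersaturated and MgF₂ precipitates.

Yes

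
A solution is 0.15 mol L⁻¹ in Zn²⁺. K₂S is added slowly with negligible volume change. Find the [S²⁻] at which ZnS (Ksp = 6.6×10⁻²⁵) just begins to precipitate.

Precipitation of each salt begins when its ion product equals Ksp.
ZnS(s) ⇌ Zn²⁺(aq) + S²⁻(aq)
Ksp = [Zn²⁺][S²⁻] = [S²⁻](0.15)
[S²⁻] = 6.6×10⁻²⁵ / (0.15) = 4.4×10⁻²⁴
[S²⁻] = 4.4×10⁻²⁴ mol L⁻¹

4.4×10⁻²⁴ M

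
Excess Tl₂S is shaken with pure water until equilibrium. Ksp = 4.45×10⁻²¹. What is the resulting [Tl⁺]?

Tl₂S(s) ⇌ 2 Tl⁺(aq) + S²⁻(aq)
Let s be the molar solubility. Then [Tl⁺] = 2s and [S²⁻] = s.
Ksp = [Tl⁺]^2[S²⁻] = (2s)^2 · s = 4s^3 = 4.45×10⁻²¹
s = 1.04×10⁻⁷ mol L⁻¹
[Tl⁺] = 2s = 2.07×10⁻⁷ mol L⁻¹

2.07×10⁻⁷ M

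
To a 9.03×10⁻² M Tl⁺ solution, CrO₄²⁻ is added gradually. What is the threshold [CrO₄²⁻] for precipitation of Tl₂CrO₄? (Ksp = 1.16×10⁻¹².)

Precipitation of each salt begins when its ion product equals Ksp.
Tl₂CrO₄(s) ⇌ 2 Tl⁺(aq) + CrO₄²⁻(aq)
Ksp = [Tl⁺]^2[CrO₄²⁻] = [CrO₄²⁻](9.03×10⁻²)^2
[CrO₄²⁻] = 1.16×10⁻¹² / (9.03×10⁻²)^2 = 1.42×10⁻¹⁰
[CrO₄²⁻] = 1.42×10⁻¹⁰ M

1.42×10⁻¹⁰ M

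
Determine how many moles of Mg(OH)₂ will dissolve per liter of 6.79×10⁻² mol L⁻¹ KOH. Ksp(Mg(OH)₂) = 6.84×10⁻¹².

Mg(OH)₂(s) ⇌ Mg²⁺(aq) + 2 OH⁻(aq)
The solution already contains OH⁻ at 6.79×10⁻² mol L⁻¹. Let s be the molar solubility of Mg(OH)₂.
[OH⁻] ≈ 6.79×10⁻² mol L⁻¹ (common ion dominates); [Mg²⁺] = s.
Ksp = [Mg²⁺][OH⁻]^2 = s(6.79×10⁻²)^2
s = 6.84×10⁻¹² / (6.79×10⁻²)^2 = 1.48×10⁻⁹
s = 1.48×10⁻⁹ mol L⁻¹

1.48×10⁻⁹ M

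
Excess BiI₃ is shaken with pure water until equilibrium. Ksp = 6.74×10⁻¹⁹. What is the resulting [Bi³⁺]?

BiI₃(s) ⇌ Bi³⁺(aq) + 3 I⁻(aq)
Let s be the molar solubility. Then [Bi³⁺] = s and [I⁻] = 3s.
Ksp = [Bi³⁺][I⁻]^3 = s · (3s)^3 = 27s^4 = 6.74×10⁻¹⁹
s = 1.26×10⁻⁵ mol/L
[Bi³⁺] = s = 1.26×10⁻⁵ mol/L

1.26×10⁻⁵ M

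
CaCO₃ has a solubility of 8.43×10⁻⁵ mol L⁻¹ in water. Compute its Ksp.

Ksp = 7.11×10⁻⁹

CaCO₃(s) ⇌ Ca²⁺(aq) + CO₃²⁻(aq)
Let s be the molar solubility. Then [Ca²⁺] = s and [CO₃²⁻] = s.
Ksp = [Ca²⁺][CO₃²⁻] = s · s = s^2
Ksp = (8.43×10⁻⁵)^2 = 7.11×10⁻⁹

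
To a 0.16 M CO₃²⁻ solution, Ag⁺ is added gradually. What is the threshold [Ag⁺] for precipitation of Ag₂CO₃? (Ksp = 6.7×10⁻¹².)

Precipitation of each salt begins when its ion product equals Ksp.
Ag₂CO₃(s) ⇌ 2 Ag⁺(aq) + CO₃²⁻(aq)
Ksp = [Ag⁺]^2[CO₃²⁻] = [Ag⁺]^2(0.16)
[Ag⁺]^2 = 6.7×10⁻¹² / (0.16) = 4.2×10⁻¹¹
[Ag⁺] = 6.5×10⁻⁶ M

6.5×10⁻⁶ M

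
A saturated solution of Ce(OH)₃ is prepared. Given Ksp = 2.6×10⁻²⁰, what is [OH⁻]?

1.7×10⁻⁵ M

Ce(OH)₃(s) ⇌ Ce³⁺(aq) + 3 OH⁻(aq)
Call the molar solubility s, so that [Ce³⁺] = s and [OH⁻] = 3s.
Ksp = [Ce³⁺][OH⁻]^3 = s · (3s)^3 = 27s^4 = 2.6×10⁻²⁰
s = 5.6×10⁻⁶ mol/L
[OH⁻] = 3s = 1.7×10⁻⁵ mol/L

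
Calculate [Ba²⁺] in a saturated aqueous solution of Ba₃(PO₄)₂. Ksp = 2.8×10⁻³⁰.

1.4×10⁻⁶ M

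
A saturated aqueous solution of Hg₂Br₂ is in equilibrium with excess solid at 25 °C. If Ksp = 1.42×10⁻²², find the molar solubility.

3.29×10⁻⁸ M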